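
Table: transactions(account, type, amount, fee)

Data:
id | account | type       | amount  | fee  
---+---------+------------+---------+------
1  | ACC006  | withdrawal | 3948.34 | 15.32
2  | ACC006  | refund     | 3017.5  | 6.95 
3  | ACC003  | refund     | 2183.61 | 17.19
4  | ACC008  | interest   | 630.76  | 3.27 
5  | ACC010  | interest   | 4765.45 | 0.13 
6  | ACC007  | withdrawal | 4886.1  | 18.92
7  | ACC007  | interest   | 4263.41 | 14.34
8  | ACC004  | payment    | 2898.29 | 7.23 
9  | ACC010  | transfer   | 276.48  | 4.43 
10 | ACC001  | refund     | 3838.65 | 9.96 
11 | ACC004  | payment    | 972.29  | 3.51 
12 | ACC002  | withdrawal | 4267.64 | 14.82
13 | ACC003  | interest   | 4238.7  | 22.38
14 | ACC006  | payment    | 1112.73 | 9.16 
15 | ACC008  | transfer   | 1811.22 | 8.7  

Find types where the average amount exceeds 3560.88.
SELECT type, AVG(amount)
FROM transactions
GROUP BY type
HAVING AVG(amount) > 3560.88

Result:
  withdrawal: avg=4367.36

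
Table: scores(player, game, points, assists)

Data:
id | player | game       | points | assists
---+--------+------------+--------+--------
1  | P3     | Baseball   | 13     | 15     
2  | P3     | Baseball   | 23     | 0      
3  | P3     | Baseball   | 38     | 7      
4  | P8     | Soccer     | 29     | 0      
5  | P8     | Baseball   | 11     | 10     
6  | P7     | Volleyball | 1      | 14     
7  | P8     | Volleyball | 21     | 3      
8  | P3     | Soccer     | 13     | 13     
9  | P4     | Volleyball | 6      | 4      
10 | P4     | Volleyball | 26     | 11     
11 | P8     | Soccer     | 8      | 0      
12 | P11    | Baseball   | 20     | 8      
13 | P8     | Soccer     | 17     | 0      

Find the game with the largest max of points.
SELECT game, MAX(points) as val
FROM scores
GROUP BY game
ORDER BY val DESC
LIMIT 1

Result: Baseball with max(points) = 38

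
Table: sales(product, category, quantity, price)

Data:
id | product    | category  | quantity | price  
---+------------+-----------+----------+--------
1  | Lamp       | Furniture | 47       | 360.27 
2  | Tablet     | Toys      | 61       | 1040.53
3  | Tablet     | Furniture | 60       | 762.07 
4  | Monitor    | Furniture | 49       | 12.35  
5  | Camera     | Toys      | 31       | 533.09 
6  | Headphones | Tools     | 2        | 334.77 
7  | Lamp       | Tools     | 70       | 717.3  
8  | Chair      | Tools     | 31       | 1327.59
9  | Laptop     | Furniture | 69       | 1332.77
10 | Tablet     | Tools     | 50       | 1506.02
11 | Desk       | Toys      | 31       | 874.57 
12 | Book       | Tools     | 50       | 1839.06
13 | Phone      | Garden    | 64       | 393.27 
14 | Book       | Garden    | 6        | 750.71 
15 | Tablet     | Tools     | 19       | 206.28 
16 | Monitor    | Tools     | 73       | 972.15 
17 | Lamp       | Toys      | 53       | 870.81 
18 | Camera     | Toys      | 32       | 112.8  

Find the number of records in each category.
SELECT category, COUNT(*) as count
FROM sales
GROUP BY category

Result:
  Furniture: 4
  Garden: 2
  Tools: 7
  Toys: 5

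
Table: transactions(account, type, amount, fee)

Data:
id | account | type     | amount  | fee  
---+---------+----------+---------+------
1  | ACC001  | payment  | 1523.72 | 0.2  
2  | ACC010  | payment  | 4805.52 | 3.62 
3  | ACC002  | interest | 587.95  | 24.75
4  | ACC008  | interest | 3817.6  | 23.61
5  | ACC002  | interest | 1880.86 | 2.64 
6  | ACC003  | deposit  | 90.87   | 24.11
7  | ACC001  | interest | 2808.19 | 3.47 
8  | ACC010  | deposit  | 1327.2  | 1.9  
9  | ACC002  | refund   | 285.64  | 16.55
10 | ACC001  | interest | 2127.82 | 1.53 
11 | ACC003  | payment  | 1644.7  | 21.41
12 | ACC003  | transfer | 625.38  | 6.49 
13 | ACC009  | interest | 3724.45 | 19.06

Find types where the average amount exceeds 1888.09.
SELECT type, AVG(amount)
FROM transactions
GROUP BY type
HAVING AVG(amount) > 1888.09

Result:
  interest: avg=2491.15
  payment: avg=2657.98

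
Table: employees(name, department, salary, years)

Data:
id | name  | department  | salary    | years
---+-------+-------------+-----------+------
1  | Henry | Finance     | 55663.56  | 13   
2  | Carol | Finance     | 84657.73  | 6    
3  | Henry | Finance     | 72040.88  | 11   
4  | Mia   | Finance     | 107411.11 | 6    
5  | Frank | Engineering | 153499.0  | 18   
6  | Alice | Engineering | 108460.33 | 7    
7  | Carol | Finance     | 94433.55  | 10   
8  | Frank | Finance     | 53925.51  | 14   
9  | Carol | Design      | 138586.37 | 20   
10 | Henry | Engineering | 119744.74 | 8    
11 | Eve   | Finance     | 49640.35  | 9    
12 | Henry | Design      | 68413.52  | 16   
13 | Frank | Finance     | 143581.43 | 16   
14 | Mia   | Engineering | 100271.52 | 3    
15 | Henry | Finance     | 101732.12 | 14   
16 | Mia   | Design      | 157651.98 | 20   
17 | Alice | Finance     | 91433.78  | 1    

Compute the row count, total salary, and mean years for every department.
SELECT department,
       COUNT(*) as cnt,
       SUM(salary) as total_salary,
       AVG(years) as avg_years
FROM employees
GROUP BY department

Result:
  Design: 3 records, 364651.87 total salary, 18.67 avg years
  Engineering: 4 records, 481975.59 total salary, 9.00 avg years
  Finance: 10 records, 854520.02 total salary, 10.00 avg years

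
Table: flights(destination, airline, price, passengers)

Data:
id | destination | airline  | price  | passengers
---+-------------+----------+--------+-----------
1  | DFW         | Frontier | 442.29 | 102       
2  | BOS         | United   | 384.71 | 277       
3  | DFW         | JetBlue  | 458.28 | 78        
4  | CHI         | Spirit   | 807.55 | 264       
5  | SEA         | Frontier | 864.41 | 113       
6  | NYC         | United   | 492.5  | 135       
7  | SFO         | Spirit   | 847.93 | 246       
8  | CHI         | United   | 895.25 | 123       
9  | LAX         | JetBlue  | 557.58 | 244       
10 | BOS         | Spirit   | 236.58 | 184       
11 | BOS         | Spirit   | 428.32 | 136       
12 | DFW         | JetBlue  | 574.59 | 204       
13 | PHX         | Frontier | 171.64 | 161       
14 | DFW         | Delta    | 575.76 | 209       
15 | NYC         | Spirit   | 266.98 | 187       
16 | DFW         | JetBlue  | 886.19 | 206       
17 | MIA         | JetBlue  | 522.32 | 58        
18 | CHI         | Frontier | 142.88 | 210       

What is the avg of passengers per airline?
SELECT airline, AVG(passengers) as result
FROM flights
GROUP BY airline

Result:
  Delta: 209.00
  Frontier: 146.50
  JetBlue: 158.00
  Spirit: 203.40
  United: 178.33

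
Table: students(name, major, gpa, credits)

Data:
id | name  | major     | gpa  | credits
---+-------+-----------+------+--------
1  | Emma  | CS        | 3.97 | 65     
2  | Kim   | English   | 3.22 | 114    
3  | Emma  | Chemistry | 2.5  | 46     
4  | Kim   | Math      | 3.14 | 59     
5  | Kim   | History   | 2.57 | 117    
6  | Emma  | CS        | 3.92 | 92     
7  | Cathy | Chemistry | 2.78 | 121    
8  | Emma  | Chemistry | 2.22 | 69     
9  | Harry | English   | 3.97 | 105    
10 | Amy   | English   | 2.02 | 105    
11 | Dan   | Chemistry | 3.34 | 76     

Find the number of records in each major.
SELECT major, COUNT(*) as count
FROM students
GROUP BY major

Result:
  CS: 2
  Chemistry: 4
  English: 3
  History: 1
  Math: 1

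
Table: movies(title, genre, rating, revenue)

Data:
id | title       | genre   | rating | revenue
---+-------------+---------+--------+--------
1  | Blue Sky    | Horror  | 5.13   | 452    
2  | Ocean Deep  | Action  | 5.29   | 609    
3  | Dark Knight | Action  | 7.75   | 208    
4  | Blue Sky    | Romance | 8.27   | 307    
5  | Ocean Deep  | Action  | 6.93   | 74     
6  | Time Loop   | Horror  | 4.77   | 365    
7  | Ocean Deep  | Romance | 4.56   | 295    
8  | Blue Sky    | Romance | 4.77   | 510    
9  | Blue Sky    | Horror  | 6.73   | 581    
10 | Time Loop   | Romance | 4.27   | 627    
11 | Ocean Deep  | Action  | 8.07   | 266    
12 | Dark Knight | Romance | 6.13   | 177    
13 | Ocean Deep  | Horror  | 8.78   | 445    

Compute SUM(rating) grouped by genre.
SELECT genre, SUM(rating) as result
FROM movies
GROUP BY genre

Result:
  Action: 28.04
  Horror: 25.41
  Romance: 28.00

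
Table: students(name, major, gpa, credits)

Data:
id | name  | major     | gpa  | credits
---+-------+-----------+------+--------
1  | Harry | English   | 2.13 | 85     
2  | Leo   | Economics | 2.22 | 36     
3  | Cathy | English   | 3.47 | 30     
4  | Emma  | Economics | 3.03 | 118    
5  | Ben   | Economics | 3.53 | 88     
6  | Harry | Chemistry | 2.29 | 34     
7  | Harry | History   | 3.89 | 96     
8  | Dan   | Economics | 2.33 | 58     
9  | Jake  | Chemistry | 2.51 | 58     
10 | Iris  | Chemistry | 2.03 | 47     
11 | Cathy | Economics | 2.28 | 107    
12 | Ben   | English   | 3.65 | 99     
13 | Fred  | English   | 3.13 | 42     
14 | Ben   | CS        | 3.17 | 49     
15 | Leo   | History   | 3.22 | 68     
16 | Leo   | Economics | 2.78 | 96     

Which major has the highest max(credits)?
SELECT major, MAX(credits) as val
FROM students
GROUP BY major
ORDER BY val DESC
LIMIT 1

Result: Economics with max(credits) = 118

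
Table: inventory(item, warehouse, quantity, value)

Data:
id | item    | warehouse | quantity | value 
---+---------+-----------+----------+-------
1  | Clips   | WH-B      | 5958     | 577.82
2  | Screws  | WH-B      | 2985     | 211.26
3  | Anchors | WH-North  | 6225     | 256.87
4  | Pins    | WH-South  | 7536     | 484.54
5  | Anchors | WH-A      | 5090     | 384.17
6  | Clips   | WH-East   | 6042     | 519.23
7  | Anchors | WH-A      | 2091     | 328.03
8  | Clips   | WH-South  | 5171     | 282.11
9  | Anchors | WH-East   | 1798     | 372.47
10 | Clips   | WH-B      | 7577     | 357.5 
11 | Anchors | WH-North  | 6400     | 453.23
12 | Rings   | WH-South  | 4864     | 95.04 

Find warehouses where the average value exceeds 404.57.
SELECT warehouse, AVG(value)
FROM inventory
GROUP BY warehouse
HAVING AVG(value) > 404.57

Result:
  WH-East: avg=445.85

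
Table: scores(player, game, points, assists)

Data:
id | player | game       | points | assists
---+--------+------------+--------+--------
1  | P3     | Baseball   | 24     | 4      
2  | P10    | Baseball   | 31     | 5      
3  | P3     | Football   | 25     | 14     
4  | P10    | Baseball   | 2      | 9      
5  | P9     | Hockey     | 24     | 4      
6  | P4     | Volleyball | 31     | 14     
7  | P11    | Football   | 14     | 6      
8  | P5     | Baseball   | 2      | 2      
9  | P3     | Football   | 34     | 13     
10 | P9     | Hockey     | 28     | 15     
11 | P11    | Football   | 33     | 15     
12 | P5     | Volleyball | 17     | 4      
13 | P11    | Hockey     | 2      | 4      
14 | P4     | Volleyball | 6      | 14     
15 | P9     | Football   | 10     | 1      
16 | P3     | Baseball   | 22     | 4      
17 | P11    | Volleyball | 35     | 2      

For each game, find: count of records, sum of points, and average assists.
SELECT game,
       COUNT(*) as cnt,
       SUM(points) as total_points,
       AVG(assists) as avg_assists
FROM scores
GROUP BY game

Result:
  Baseball: 5 records, 81 total points, 4.80 avg assists
  Football: 5 records, 116 total points, 9.80 avg assists
  Hockey: 3 records, 54 total points, 7.67 avg assists
  Volleyball: 4 records, 89 total points, 8.50 avg assists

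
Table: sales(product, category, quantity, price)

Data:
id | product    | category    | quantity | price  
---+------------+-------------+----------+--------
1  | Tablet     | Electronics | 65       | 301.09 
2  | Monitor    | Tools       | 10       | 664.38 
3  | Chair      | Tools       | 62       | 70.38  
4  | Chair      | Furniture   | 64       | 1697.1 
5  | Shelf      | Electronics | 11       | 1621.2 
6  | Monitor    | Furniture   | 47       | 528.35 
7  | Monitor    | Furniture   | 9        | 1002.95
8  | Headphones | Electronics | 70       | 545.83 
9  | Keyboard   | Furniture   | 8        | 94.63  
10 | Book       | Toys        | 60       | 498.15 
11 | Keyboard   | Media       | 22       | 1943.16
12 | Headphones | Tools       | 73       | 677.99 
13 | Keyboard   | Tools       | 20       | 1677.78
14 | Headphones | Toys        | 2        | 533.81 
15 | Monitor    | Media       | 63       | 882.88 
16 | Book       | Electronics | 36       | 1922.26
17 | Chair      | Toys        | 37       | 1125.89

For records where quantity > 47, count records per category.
SELECT category, COUNT(*)
FROM sales
WHERE quantity > 47
GROUP BY category

Note: WHERE filters rows before grouping.

Result:
  Electronics: 2
  Furniture: 1
  Media: 1
  Tools: 2
  Toys: 1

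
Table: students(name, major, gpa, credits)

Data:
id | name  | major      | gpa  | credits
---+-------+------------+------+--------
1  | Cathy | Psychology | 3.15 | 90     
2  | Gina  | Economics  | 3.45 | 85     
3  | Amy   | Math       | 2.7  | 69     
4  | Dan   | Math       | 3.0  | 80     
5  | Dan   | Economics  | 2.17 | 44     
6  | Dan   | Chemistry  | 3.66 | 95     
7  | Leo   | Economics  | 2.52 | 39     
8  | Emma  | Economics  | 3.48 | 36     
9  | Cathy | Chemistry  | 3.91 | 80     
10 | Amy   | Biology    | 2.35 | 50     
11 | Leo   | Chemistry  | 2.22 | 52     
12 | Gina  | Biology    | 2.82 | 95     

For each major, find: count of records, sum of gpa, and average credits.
SELECT major,
       COUNT(*) as cnt,
       SUM(gpa) as total_gpa,
       AVG(credits) as avg_credits
FROM students
GROUP BY major

Result:
  Biology: 2 records, 5.17 total gpa, 72.50 avg credits
  Chemistry: 3 records, 9.79 total gpa, 75.67 avg credits
  Economics: 4 records, 11.62 total gpa, 51.00 avg credits
  Math: 2 records, 5.70 total gpa, 74.50 avg credits
  Psychology: 1 records, 3.15 total gpa, 90.00 avg credits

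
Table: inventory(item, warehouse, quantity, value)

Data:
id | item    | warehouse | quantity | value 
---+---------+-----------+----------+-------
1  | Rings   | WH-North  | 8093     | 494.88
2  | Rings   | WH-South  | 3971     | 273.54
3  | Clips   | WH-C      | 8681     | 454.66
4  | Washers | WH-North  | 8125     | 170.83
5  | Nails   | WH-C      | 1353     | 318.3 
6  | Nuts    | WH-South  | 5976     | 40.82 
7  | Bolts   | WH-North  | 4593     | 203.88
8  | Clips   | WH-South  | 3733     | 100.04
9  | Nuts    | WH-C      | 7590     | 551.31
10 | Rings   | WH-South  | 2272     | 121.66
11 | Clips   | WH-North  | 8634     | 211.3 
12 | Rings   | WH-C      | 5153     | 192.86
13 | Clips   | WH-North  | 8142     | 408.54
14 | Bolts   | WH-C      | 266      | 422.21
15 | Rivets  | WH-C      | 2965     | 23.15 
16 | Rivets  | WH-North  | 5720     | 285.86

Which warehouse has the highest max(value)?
SELECT warehouse, MAX(value) as val
FROM inventory
GROUP BY warehouse
ORDER BY val DESC
LIMIT 1

Result: WH-C with max(value) = 551.31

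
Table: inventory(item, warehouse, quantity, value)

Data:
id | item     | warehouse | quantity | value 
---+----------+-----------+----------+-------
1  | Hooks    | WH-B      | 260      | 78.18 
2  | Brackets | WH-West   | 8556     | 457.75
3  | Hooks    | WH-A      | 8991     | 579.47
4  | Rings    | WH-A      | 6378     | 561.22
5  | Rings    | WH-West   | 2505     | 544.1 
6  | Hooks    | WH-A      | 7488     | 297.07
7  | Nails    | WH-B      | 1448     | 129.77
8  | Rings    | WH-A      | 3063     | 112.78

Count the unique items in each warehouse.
SELECT warehouse, COUNT(DISTINCT item)
FROM inventory
GROUP BY warehouse

Result:
  WH-A: 2 distinct
  WH-B: 2 distinct
  WH-West: 2 distinct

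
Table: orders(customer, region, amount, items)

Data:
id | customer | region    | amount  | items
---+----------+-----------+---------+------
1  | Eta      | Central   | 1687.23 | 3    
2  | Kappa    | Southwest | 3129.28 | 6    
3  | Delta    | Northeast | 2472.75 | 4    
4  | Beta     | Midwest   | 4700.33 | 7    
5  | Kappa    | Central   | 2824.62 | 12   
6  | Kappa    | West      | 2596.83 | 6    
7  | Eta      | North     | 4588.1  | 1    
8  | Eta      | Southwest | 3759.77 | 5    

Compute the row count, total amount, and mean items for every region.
SELECT region,
       COUNT(*) as cnt,
       SUM(amount) as total_amount,
       AVG(items) as avg_items
FROM orders
GROUP BY region

Result:
  Central: 2 records, 4511.85 total amount, 7.50 avg items
  Midwest: 1 records, 4700.33 total amount, 7.00 avg items
  North: 1 records, 4588.10 total amount, 1.00 avg items
  Northeast: 1 records, 2472.75 total amount, 4.00 avg items
  Southwest: 2 records, 6889.05 total amount, 5.50 avg items
  West: 1 records, 2596.83 total amount, 6.00 avg items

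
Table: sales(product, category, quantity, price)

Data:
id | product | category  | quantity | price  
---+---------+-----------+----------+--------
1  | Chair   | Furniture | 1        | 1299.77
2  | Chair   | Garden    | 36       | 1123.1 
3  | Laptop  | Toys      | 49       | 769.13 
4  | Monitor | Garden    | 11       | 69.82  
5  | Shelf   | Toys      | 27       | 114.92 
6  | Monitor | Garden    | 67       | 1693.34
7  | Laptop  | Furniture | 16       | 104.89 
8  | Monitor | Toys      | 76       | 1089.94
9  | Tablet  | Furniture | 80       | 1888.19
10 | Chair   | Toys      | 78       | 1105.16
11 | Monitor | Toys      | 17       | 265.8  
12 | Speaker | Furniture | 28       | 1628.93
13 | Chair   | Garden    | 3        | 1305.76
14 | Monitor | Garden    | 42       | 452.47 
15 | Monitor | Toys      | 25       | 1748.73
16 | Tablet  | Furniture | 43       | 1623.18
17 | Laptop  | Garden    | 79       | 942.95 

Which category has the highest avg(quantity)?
SELECT category, AVG(quantity) as val
FROM sales
GROUP BY category
ORDER BY val DESC
LIMIT 1

Result: Toys with avg(quantity) = 45.33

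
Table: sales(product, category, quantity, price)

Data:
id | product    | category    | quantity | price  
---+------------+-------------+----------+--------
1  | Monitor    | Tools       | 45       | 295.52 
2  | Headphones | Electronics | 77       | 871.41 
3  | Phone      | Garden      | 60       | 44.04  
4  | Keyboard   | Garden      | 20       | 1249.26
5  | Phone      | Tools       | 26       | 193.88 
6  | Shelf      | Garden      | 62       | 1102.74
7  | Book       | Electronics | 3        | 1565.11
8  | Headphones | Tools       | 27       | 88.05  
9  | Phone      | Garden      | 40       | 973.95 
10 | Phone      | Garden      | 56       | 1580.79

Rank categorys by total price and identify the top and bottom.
SELECT category, SUM(price)
FROM sales
GROUP BY category
ORDER BY SUM(price)

All groups:
  Tools: 577.45
  Electronics: 2436.52
  Garden: 4950.78

Highest: Garden (4950.78)
Lowest: Tools (577.45)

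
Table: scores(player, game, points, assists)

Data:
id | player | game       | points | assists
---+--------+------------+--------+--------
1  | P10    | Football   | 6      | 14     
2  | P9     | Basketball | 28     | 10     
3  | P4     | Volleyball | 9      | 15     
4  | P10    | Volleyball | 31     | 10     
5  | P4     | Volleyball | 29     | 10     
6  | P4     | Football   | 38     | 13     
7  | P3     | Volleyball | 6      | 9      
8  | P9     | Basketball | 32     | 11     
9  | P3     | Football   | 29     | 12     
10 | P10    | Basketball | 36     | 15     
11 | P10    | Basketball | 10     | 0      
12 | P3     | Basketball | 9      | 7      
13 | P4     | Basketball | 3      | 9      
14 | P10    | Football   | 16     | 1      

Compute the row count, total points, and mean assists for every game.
SELECT game,
       COUNT(*) as cnt,
       SUM(points) as total_points,
       AVG(assists) as avg_assists
FROM scores
GROUP BY game

Result:
  Basketball: 6 records, 118 total points, 8.67 avg assists
  Football: 4 records, 89 total points, 10.00 avg assists
  Volleyball: 4 records, 75 total points, 11.00 avg assists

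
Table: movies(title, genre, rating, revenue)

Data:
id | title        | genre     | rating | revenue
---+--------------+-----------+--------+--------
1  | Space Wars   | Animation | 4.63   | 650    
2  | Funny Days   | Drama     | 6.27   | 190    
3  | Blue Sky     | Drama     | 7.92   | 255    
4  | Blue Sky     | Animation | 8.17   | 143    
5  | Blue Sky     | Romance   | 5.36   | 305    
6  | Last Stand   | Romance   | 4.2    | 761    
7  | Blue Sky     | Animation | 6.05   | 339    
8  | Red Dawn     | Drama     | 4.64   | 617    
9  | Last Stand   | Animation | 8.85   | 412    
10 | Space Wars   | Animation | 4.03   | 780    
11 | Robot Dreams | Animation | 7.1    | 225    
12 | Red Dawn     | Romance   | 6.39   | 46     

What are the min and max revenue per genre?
SELECT genre, MIN(revenue), MAX(revenue)
FROM movies
GROUP BY genre

Result:
  Animation: min=143, max=780
  Drama: min=190, max=617
  Romance: min=46, max=761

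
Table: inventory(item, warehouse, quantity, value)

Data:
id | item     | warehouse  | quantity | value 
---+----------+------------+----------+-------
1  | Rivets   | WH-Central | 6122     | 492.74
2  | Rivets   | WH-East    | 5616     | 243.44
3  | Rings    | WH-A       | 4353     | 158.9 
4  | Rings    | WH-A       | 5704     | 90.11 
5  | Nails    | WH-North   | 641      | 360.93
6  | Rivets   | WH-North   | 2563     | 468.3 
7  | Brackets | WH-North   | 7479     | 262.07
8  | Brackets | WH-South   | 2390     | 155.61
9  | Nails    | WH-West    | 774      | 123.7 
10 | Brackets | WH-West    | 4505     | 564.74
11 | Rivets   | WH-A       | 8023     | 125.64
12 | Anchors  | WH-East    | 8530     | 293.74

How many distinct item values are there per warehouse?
SELECT warehouse, COUNT(DISTINCT item)
FROM inventory
GROUP BY warehouse

Result:
  WH-A: 2 distinct
  WH-Central: 1 distinct
  WH-East: 2 distinct
  WH-North: 3 distinct
  WH-South: 1 distinct
  WH-West: 2 distinct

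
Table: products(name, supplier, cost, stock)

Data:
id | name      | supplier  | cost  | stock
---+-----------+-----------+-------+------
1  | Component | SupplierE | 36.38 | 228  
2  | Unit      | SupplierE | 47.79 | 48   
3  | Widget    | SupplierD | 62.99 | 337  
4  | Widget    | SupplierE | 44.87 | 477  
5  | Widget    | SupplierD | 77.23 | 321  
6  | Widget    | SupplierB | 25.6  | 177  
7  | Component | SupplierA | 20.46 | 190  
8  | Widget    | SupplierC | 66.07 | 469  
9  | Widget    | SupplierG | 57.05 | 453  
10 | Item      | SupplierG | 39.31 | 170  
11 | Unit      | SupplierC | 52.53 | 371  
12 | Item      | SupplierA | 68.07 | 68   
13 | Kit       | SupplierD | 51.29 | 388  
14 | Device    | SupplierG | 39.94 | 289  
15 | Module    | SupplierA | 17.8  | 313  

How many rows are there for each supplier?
SELECT supplier, COUNT(*) as count
FROM products
GROUP BY supplier

Result:
  SupplierA: 3
  SupplierB: 1
  SupplierC: 2
  SupplierD: 3
  SupplierE: 3
  SupplierG: 3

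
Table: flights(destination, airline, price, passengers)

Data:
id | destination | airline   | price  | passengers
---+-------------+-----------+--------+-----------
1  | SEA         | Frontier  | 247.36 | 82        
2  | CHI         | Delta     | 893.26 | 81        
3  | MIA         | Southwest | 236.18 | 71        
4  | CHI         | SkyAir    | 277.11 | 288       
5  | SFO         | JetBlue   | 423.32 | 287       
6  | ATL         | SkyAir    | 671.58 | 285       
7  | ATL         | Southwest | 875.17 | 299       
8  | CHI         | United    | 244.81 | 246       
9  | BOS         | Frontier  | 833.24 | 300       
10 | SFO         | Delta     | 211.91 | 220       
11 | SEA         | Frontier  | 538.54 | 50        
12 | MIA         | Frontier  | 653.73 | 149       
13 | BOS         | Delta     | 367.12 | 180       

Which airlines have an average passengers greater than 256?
SELECT airline, AVG(passengers)
FROM flights
GROUP BY airline
HAVING AVG(passengers) > 256

Result:
  JetBlue: avg=287.00
  SkyAir: avg=286.50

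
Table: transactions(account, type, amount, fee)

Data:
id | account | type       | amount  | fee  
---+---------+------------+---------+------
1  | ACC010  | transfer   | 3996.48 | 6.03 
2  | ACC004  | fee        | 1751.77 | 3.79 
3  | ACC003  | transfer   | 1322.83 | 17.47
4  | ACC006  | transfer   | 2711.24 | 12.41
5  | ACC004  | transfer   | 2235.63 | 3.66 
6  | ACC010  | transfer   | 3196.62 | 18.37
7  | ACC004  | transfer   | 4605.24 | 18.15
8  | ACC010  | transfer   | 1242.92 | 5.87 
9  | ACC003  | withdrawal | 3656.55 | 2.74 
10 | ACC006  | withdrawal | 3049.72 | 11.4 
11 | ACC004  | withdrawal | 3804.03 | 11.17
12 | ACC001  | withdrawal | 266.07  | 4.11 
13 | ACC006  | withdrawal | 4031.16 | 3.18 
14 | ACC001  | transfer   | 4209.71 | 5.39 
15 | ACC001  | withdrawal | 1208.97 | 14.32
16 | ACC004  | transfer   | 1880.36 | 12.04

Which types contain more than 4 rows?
SELECT type, COUNT(*) as cnt
FROM transactions
GROUP BY type
HAVING COUNT(*) > 4

Result:
  transfer: 9
  withdrawal: 6

Note: HAVING filters groups after aggregation, WHERE filters rows before.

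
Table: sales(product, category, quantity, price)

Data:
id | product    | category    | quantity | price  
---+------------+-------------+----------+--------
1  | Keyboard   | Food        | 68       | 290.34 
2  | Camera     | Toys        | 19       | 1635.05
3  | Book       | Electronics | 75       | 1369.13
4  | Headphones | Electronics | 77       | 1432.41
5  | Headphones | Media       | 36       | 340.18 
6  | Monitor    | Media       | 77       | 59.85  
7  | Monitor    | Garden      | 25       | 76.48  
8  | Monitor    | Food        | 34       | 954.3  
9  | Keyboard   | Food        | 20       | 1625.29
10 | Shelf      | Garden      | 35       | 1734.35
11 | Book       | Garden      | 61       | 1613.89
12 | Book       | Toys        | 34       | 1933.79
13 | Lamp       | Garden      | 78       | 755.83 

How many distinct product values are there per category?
SELECT category, COUNT(DISTINCT product)
FROM sales
GROUP BY category

Result:
  Electronics: 2 distinct
  Food: 2 distinct
  Garden: 4 distinct
  Media: 2 distinct
  Toys: 2 distinct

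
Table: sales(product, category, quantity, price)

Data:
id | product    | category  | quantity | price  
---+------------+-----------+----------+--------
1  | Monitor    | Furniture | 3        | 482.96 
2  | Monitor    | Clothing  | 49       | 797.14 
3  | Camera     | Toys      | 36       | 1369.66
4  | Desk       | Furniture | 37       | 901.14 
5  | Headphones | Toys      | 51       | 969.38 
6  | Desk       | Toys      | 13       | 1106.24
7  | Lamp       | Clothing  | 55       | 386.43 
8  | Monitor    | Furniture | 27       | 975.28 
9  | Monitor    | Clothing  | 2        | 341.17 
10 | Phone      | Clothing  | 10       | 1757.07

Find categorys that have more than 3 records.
SELECT category, COUNT(*) as cnt
FROM sales
GROUP BY category
HAVING COUNT(*) > 3

Result:
  Clothing: 4

Note: HAVING filters groups after aggregation, WHERE filters rows before.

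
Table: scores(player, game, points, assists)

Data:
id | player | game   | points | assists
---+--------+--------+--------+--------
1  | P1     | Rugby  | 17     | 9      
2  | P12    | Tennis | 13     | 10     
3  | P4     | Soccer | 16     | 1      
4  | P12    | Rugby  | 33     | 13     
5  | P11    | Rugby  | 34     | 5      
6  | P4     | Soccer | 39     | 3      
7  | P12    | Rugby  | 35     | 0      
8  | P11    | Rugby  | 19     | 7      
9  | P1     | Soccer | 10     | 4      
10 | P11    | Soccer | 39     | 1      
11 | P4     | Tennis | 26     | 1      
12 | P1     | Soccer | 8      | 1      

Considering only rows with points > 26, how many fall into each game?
SELECT game, COUNT(*)
FROM scores
WHERE points > 26
GROUP BY game

Note: WHERE filters rows before grouping.

Result:
  Rugby: 3
  Soccer: 2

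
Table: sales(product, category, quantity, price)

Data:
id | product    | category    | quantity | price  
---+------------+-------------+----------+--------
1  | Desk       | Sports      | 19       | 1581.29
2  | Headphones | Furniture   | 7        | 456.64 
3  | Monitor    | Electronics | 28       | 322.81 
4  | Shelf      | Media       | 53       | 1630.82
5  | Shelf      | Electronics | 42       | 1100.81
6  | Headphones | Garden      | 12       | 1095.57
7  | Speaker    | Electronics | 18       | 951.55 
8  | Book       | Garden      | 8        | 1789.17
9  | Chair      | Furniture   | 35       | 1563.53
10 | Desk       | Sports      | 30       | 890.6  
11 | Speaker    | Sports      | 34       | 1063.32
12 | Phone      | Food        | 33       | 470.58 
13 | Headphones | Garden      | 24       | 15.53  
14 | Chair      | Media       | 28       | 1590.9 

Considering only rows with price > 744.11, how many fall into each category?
SELECT category, COUNT(*)
FROM sales
WHERE price > 744.11
GROUP BY category

Note: WHERE filters rows before grouping.

Result:
  Electronics: 2
  Furniture: 1
  Garden: 2
  Media: 2
  Sports: 3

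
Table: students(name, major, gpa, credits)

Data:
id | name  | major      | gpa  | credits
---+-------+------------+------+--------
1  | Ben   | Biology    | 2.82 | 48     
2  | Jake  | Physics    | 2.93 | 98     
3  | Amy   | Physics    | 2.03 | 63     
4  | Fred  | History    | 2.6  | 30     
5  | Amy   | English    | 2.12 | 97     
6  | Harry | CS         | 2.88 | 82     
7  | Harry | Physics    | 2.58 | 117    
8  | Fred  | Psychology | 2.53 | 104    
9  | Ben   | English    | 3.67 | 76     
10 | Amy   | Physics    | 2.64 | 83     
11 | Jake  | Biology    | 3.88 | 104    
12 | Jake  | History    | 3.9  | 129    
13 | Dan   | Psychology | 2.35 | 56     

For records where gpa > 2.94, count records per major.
SELECT major, COUNT(*)
FROM students
WHERE gpa > 2.94
GROUP BY major

Note: WHERE filters rows before grouping.

Result:
  Biology: 1
  English: 1
  History: 1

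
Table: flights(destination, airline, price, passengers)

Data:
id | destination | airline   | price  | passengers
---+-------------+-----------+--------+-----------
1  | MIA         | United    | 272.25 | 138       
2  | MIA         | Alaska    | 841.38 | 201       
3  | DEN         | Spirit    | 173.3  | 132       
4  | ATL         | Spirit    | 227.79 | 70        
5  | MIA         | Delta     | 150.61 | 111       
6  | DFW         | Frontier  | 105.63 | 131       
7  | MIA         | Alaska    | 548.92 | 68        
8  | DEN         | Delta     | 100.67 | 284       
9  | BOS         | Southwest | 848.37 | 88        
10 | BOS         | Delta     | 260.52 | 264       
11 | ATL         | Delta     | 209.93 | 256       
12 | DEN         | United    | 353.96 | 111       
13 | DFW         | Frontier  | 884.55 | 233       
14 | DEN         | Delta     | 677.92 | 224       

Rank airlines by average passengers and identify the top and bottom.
SELECT airline, AVG(passengers)
FROM flights
GROUP BY airline
ORDER BY AVG(passengers)

All groups:
  Southwest: 88.00
  Spirit: 101.00
  United: 124.50
  Alaska: 134.50
  Frontier: 182.00
  Delta: 227.80

Highest: Delta (227.80)
Lowest: Southwest (88.00)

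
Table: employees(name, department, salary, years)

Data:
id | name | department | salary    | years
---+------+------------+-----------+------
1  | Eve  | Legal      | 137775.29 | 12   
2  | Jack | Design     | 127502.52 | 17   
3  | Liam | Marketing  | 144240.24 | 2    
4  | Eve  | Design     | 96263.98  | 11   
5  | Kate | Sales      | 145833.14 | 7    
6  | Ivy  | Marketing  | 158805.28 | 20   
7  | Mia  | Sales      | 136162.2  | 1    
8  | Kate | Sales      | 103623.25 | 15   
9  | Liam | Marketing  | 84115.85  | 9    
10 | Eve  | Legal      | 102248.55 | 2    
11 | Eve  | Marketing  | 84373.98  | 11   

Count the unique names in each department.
SELECT department, COUNT(DISTINCT name)
FROM employees
GROUP BY department

Result:
  Design: 2 distinct
  Legal: 1 distinct
  Marketing: 3 distinct
  Sales: 2 distinct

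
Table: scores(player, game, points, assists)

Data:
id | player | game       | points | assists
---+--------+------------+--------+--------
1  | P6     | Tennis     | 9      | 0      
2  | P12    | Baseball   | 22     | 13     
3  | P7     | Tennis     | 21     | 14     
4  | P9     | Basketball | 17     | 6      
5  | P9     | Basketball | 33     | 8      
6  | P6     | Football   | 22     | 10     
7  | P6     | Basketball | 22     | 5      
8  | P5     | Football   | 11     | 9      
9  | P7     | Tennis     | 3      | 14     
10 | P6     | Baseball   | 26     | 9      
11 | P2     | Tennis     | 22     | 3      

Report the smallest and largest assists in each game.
SELECT game, MIN(assists), MAX(assists)
FROM scores
GROUP BY game

Result:
  Baseball: min=9, max=13
  Basketball: min=5, max=8
  Football: min=9, max=10
  Tennis: min=0, max=14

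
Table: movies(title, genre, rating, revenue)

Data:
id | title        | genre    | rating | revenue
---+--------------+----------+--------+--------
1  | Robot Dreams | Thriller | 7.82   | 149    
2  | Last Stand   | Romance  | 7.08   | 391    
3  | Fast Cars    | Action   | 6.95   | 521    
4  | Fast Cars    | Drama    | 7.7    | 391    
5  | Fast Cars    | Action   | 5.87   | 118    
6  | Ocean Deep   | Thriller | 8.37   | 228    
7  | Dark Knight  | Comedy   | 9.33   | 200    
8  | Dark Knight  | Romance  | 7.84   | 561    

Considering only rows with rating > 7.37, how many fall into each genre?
SELECT genre, COUNT(*)
FROM movies
WHERE rating > 7.37
GROUP BY genre

Note: WHERE filters rows before grouping.

Result:
  Comedy: 1
  Drama: 1
  Romance: 1
  Thriller: 2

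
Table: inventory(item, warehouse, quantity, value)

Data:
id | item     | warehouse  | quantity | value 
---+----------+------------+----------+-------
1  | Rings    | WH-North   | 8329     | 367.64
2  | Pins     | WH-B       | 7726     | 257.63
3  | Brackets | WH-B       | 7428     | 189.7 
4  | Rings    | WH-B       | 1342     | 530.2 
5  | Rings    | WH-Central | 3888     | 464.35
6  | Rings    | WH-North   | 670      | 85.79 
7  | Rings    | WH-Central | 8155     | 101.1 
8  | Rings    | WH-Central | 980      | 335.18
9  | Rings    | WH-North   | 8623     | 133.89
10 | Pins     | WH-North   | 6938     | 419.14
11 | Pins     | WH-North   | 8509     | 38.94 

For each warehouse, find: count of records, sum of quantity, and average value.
SELECT warehouse,
       COUNT(*) as cnt,
       SUM(quantity) as total_quantity,
       AVG(value) as avg_value
FROM inventory
GROUP BY warehouse

Result:
  WH-B: 3 records, 16496 total quantity, 325.84 avg value
  WH-Central: 3 records, 13023 total quantity, 300.21 avg value
  WH-North: 5 records, 33069 total quantity, 209.08 avg value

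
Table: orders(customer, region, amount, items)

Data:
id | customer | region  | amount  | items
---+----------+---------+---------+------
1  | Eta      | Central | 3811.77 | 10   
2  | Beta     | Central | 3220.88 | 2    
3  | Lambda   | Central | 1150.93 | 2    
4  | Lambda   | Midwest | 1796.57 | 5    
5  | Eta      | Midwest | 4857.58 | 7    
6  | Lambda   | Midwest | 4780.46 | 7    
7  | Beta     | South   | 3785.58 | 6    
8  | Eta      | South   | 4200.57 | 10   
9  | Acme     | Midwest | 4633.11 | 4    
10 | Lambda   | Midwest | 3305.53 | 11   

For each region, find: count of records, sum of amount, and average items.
SELECT region,
       COUNT(*) as cnt,
       SUM(amount) as total_amount,
       AVG(items) as avg_items
FROM orders
GROUP BY region

Result:
  Central: 3 records, 8183.58 total amount, 4.67 avg items
  Midwest: 5 records, 19373.25 total amount, 6.80 avg items
  South: 2 records, 7986.15 total amount, 8.00 avg items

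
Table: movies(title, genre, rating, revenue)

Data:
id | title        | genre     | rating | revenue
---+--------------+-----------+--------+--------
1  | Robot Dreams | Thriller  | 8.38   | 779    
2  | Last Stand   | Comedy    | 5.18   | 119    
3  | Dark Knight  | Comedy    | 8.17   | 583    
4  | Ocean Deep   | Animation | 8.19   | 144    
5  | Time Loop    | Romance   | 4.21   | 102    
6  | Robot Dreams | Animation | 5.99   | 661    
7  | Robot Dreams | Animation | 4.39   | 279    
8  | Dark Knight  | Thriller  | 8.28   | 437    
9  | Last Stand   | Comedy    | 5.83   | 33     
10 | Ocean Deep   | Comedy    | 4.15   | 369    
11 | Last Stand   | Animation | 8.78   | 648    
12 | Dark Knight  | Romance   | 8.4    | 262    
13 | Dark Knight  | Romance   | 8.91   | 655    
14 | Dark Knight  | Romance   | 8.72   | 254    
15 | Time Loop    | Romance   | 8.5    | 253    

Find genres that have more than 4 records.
SELECT genre, COUNT(*) as cnt
FROM movies
GROUP BY genre
HAVING COUNT(*) > 4

Result:
  Romance: 5

Note: HAVING filters groups after aggregation, WHERE filters rows before.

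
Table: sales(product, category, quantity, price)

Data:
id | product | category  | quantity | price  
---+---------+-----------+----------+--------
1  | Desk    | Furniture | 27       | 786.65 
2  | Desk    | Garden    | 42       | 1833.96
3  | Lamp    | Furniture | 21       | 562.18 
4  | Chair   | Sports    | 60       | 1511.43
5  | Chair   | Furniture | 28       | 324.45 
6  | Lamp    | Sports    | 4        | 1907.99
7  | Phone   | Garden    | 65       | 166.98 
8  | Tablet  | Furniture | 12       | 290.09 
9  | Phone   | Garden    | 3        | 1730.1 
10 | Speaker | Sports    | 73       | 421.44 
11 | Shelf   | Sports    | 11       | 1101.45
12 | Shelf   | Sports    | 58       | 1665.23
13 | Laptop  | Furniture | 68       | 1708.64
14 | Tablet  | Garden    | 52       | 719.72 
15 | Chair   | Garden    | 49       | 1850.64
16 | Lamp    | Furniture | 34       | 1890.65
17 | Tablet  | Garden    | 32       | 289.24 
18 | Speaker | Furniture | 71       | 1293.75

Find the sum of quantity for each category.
SELECT category, SUM(quantity) as result
FROM sales
GROUP BY category

Result:
  Furniture: 261
  Garden: 243
  Sports: 206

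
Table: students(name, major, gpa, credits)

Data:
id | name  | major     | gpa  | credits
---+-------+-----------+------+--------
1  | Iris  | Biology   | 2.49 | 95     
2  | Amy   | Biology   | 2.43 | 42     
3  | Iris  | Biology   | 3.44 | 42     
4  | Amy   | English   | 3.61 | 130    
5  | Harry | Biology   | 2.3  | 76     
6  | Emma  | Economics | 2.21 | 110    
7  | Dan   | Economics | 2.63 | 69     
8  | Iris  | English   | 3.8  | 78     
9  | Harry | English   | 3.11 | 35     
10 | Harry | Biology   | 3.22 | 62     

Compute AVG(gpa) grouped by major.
SELECT major, AVG(gpa) as result
FROM students
GROUP BY major

Result:
  Biology: 2.78
  Economics: 2.42
  English: 3.51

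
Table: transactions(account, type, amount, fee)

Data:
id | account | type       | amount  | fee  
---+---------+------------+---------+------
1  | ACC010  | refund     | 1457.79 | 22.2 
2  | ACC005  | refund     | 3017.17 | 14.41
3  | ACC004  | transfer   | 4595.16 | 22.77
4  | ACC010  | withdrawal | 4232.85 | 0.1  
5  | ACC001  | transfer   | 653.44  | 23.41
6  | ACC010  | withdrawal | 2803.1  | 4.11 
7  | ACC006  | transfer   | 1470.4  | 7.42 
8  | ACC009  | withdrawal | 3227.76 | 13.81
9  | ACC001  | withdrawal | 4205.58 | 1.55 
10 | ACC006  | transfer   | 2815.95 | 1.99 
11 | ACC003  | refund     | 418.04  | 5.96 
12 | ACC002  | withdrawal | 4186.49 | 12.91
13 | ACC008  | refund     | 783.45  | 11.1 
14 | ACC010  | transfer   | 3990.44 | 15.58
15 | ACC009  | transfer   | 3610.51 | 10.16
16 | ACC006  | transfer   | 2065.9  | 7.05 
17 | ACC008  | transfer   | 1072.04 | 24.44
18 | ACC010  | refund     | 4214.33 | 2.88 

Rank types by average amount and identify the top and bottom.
SELECT type, AVG(amount)
FROM transactions
GROUP BY type
ORDER BY AVG(amount)

All groups:
  refund: 1978.16
  transfer: 2534.23
  withdrawal: 3731.16

Highest: withdrawal (3731.16)
Lowest: refund (1978.16)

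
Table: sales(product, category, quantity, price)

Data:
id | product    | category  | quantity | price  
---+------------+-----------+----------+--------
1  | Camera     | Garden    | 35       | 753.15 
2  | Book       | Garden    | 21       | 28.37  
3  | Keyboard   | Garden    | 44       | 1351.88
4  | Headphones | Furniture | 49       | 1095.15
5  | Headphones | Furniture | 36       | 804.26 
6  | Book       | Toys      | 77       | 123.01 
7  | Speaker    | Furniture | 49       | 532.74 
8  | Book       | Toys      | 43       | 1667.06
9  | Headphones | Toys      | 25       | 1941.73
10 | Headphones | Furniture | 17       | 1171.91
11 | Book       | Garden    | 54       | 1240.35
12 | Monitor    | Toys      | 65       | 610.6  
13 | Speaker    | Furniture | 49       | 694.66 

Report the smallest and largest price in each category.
SELECT category, MIN(price), MAX(price)
FROM sales
GROUP BY category

Result:
  Furniture: min=532.74, max=1171.91
  Garden: min=28.37, max=1351.88
  Toys: min=123.01, max=1941.73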